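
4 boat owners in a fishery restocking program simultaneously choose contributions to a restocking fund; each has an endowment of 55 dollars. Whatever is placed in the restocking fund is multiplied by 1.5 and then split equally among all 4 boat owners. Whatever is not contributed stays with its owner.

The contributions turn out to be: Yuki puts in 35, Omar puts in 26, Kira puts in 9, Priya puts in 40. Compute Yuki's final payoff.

61.25 dollars

Total contributed: 35 + 26 + 9 + 40 = 110.
Each receives 1.5 × 110 / 4 = 41.25 from the restocking fund.
Yuki keeps 55 − 35 = 20, so Yuki's payoff is 20 + 41.25 = 61.25.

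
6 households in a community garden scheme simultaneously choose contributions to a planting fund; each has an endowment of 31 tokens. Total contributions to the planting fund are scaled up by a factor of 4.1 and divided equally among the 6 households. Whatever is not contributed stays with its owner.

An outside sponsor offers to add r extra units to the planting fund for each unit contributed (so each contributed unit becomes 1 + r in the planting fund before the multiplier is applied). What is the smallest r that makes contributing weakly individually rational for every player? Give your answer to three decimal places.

0.463

With matching at rate r, one contributed unit becomes (1 + r) in the planting fund and returns 4.1 × (1 + r) / 6 to the contributor.
Setting this equal to 1: 1 + r = 6/4.1 = 1.4634.
So the minimum matching rate is r = 1.4634 − 1 = 0.463.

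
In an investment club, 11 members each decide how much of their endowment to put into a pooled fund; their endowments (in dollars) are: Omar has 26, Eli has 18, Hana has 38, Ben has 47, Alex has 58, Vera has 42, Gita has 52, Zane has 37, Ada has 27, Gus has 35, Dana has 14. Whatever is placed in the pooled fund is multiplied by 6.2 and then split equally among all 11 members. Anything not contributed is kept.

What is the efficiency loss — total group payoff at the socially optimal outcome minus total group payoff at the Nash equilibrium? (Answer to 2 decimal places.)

The private return per contributed unit is 6.2/11 = 0.5636 < 1 for every player regardless of endowment, so the Nash equilibrium is zero contribution and the group total is Σ E_j = 26 + 18 + 38 + 47 + 58 + 42 + 52 + 37 + 27 + 35 + 14 = 394.
Each contributed unit returns 6.200 to the group, so the social optimum is full contribution by everyone: group total = 6.200 × 394 = 2442.80.
Efficiency loss = (6.200 − 1) × 394 = 2048.80.

2048.80 dollars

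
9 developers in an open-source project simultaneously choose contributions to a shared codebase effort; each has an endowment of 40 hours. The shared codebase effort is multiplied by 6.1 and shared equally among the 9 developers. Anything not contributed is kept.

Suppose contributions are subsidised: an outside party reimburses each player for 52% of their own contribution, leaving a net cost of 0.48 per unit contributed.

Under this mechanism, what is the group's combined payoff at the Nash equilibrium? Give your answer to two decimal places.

Under the mechanism each unit contributed yields (6.1/9) / 0.48 = 1.4120 back to its contributor per unit of net cost, which exceeds 1, making full contribution the dominant choice for everyone.
At the Nash equilibrium everyone contributes 40. Group total payoff = 9 × (40 × 0.52 + 6.1 × 40) = 2383.20.

2383.20 hours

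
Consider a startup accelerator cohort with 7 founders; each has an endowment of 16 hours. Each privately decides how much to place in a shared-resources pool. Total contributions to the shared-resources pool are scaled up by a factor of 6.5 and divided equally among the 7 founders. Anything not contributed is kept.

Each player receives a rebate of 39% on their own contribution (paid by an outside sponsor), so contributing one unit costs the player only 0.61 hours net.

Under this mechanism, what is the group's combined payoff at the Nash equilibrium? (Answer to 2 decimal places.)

771.68 hours

With the mechanism, a contributed unit returns (6.5/7) / 0.61 = 1.5222 per unit of net cost to the contributor — now above 1 — so contributing fully is weakly dominant for every player.
So the Nash equilibrium is full contribution by all 7; the group earns 7 × (16 × 0.39 + 6.5 × 16) = 771.68.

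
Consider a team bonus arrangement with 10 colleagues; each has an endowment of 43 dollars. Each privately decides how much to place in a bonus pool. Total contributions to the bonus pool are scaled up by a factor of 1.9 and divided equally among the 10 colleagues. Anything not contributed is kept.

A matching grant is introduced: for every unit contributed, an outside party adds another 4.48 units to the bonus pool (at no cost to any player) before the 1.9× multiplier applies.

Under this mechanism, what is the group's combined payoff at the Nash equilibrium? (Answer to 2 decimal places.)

4477.16 dollars

The effective private return per unit is now 1.9 × 5.48 / 10 = 1.0412 > 1, so every player's dominant strategy flips to full contribution.
At the Nash equilibrium everyone contributes 43. Group total payoff = 1.9 × 5.48 × 430 = 4477.16.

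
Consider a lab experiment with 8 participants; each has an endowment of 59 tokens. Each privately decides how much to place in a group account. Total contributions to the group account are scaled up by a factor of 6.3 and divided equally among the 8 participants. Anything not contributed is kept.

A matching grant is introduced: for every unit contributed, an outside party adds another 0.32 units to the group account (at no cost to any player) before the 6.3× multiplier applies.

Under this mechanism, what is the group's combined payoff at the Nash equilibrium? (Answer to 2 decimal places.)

3925.15 tokens

With the mechanism, a contributed unit returns 6.3 × 1.32 / 8 = 1.0395 per unit of net cost to the contributor — now above 1 — so contributing fully is weakly dominant for every player.
So the Nash equilibrium is full contribution by all 8; the group earns 6.3 × 1.32 × 472 = 3925.15.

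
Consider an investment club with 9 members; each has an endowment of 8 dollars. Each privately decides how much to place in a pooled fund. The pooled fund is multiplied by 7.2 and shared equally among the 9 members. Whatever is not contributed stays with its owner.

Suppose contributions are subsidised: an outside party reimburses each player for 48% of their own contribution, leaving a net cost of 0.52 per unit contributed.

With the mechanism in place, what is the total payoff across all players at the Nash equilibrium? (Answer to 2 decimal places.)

552.96 dollars

The effective private return per unit is now (7.2/9) / 0.52 = 1.5385 > 1, so every player's dominant strategy flips to full contribution.
So the Nash equilibrium is full contribution by all 9; the group earns 9 × (8 × 0.48 + 7.2 × 8) = 552.96.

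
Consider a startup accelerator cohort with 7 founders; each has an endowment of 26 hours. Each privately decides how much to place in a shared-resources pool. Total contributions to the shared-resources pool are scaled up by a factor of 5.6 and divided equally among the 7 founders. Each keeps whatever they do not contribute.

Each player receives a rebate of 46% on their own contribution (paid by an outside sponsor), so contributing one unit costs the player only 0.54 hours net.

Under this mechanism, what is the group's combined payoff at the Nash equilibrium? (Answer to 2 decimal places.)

1102.92 hours

With the mechanism, a contributed unit returns (5.6/7) / 0.54 = 1.4815 per unit of net cost to the contributor — now above 1 — so contributing fully is weakly dominant for every player.
So the Nash equilibrium is full contribution by all 7; the group earns 7 × (26 × 0.46 + 5.6 × 26) = 1102.92.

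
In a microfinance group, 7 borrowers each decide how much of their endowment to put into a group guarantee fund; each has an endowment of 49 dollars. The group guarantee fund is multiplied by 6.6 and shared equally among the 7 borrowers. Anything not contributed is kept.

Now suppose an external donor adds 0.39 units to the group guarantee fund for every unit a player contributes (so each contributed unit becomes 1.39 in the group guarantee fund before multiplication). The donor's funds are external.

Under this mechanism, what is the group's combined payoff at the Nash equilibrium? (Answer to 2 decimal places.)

3146.68 dollars

Under the mechanism each unit contributed yields 6.6 × 1.39 / 7 = 1.3106 back to its contributor per unit of net cost, which exceeds 1, making full contribution the dominant choice for everyone.
So the Nash equilibrium is full contribution by all 7; the group earns 6.6 × 1.39 × 343 = 3146.68.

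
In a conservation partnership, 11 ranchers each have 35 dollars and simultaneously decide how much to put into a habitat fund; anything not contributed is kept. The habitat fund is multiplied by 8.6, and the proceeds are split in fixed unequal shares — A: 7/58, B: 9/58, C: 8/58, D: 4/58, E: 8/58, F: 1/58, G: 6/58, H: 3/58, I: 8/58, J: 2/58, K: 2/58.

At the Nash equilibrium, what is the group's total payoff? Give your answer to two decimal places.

Player j's private return per contributed unit is 8.6 × (j's share). Contributing is weakly dominant for j when that share is at least 1/8.6 = 0.1163, and contributing 0 is dominant otherwise.
A, B, C, E and I clear that bar, contributing 35 each; the remaining 6 contribute 0. Total contributed: 175.
The habitat fund pays out 8.6 × 175 = 1505.00 in total (split across the unequal shares, but the aggregate is all that matters for the group sum).
The 6 free-riders keep 35 each, adding 210. Group total = 210 + 1505.00 = 1715.00.

1715.00 dollars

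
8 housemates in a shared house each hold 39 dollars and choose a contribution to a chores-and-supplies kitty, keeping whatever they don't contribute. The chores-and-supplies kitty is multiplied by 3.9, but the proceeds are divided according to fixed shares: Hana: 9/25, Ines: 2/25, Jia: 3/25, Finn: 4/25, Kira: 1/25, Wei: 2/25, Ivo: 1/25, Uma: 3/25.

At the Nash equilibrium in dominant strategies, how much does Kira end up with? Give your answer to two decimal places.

For player j, contributing a unit is worthwhile iff 3.9 × (j's share) ≥ 1, i.e. iff j's share is at least 0.2564.
Hana alone (share 9/25) is above the threshold, contributing 39; the remaining 7 contribute 0. Total contributed: 39.
Kira keeps 39 and receives 3.9 × 39 × 1/25 = 6.08 from the chores-and-supplies kitty, for a payoff of 45.08.

45.08 dollars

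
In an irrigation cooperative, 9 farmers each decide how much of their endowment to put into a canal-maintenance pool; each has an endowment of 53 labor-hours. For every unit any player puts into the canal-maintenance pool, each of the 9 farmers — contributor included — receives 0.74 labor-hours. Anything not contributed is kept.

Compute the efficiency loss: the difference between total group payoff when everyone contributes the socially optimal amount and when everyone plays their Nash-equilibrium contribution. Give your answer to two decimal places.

2699.82 labor-hours

The private return per contributed unit is 0.74 < 1, so contributing 0 is dominant for every player. At the Nash equilibrium everyone keeps their 53, and the group total is 9 × 53 = 477.
Each contributed unit returns 6.660 to the group as a whole (0.74 to each of 9 players), which exceeds 1, so the social optimum is full contribution: group total = 6.660 × 477 = 3176.82.
Efficiency loss = 3176.82 − 477 = 2699.82.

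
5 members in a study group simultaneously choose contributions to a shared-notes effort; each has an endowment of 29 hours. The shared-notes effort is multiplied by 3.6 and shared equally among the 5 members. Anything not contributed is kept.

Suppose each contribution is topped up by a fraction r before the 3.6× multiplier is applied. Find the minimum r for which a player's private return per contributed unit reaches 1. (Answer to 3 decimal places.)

With matching at rate r, one contributed unit becomes (1 + r) in the shared-notes effort and returns 3.6 × (1 + r) / 5 to the contributor.
Setting this equal to 1: 1 + r = 5/3.6 = 1.3889.
So the minimum matching rate is r = 1.3889 − 1 = 0.389.

0.389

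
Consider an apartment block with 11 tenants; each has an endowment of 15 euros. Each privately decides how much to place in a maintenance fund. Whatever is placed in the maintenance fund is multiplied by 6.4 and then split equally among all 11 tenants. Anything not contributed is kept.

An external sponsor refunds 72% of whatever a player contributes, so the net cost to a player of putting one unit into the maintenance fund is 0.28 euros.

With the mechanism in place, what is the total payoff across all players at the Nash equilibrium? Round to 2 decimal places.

Under the mechanism each unit contributed yields (6.4/11) / 0.28 = 2.0779 back to its contributor per unit of net cost, which exceeds 1, making full contribution the dominant choice for everyone.
So the Nash equilibrium is full contribution by all 11; the group earns 11 × (15 × 0.72 + 6.4 × 15) = 1174.80.

1174.80 euros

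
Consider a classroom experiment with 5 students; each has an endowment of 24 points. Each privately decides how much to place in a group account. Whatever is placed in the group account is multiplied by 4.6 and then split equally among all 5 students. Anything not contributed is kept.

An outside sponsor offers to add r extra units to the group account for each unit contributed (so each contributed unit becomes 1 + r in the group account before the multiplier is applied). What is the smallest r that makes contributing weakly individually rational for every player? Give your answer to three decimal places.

0.087

With matching at rate r, one contributed unit becomes (1 + r) in the group account and returns 4.6 × (1 + r) / 5 to the contributor.
Setting this equal to 1: 1 + r = 5/4.6 = 1.0870.
So the minimum matching rate is r = 1.0870 − 1 = 0.087.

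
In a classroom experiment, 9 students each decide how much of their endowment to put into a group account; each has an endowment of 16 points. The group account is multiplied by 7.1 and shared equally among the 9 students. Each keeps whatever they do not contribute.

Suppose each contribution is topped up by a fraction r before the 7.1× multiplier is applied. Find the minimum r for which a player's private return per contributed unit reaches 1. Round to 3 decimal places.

0.268

With matching at rate r, one contributed unit becomes (1 + r) in the group account and returns 7.1 × (1 + r) / 9 to the contributor.
Setting this equal to 1: 1 + r = 9/7.1 = 1.2676.
So the minimum matching rate is r = 1.2676 − 1 = 0.268.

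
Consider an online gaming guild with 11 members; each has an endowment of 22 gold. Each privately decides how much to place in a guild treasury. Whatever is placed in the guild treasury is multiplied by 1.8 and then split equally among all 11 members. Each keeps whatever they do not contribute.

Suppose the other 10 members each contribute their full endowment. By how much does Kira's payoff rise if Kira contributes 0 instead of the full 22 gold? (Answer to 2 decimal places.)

Switching from a contribution of 22 to 0 lets Kira keep an extra 22 gold, but lowers the guild treasury by 22, which costs Kira their own share of that drop: 1.8/11 × 22 = 3.60.
Net gain = 22 − 3.60 = 18.40. The private return per contributed unit (0.1636) is below 1, so free-riding is indeed the best response regardless of what the others do.

18.40 gold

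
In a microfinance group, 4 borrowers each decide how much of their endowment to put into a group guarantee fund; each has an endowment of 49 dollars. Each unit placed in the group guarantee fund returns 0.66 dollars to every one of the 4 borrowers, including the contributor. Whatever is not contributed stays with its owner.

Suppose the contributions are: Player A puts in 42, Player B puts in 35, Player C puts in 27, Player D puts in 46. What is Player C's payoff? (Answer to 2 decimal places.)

Total contributed: 42 + 35 + 27 + 46 = 150.
Each receives 0.66 × 150 = 99.00 from the group guarantee fund.
Player C keeps 49 − 27 = 22, so Player C's payoff is 22 + 99.00 = 121.00.

121.00 dollars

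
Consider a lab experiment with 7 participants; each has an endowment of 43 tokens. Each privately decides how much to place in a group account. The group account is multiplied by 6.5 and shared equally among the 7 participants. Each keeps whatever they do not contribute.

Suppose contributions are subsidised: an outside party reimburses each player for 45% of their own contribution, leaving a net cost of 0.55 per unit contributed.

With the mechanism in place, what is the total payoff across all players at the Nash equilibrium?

2091.95 tokens

Under the mechanism each unit contributed yields (6.5/7) / 0.55 = 1.6883 back to its contributor per unit of net cost, which exceeds 1, making full contribution the dominant choice for everyone.
At the Nash equilibrium everyone contributes 43. Group total payoff = 7 × (43 × 0.45 + 6.5 × 43) = 2091.95.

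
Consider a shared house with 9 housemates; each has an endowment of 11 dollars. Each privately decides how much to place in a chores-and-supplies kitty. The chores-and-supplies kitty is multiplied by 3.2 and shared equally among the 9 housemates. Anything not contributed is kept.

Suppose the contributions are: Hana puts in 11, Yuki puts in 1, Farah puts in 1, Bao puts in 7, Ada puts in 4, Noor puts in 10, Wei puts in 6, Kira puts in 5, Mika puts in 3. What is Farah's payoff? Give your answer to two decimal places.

Total contributed: 11 + 1 + 1 + 7 + 4 + 10 + 6 + 5 + 3 = 48.
Each receives 3.2 × 48 / 9 = 17.07 from the chores-and-supplies kitty.
Farah keeps 11 − 1 = 10, so Farah's payoff is 10 + 17.07 = 27.07.

27.07 dollars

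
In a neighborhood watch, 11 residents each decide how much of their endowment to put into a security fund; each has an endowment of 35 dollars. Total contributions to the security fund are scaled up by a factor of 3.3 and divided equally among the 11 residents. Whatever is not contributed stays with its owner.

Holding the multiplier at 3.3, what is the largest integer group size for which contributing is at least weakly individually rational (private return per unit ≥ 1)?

Private return per unit is 3.3/(group size), which is ≥ 1 whenever the group size is ≤ 3.3.
The largest such integer is 3.

3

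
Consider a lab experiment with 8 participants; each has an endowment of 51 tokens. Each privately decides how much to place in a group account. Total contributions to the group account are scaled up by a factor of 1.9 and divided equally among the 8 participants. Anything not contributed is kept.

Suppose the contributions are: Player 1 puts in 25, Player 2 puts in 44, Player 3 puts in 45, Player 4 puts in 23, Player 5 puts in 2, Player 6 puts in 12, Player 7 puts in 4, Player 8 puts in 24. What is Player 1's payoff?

68.51 tokens

Total contributed: 25 + 44 + 45 + 23 + 2 + 12 + 4 + 24 = 179.
Each receives 1.9 × 179 / 8 = 42.51 from the group account.
Player 1 keeps 51 − 25 = 26, so Player 1's payoff is 26 + 42.51 = 68.51.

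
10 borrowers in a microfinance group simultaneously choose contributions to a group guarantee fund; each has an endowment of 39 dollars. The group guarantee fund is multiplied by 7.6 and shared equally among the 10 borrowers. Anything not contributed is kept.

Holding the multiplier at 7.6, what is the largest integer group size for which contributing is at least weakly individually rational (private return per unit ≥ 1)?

7

Private return per unit is 7.6/(group size), which is ≥ 1 whenever the group size is ≤ 7.6.
The largest such integer is 7.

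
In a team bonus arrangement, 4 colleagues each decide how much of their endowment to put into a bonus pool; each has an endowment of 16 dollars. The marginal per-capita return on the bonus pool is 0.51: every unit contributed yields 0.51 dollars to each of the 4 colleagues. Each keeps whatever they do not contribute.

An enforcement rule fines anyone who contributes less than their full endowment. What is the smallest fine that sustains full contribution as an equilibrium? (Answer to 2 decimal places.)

Given the others contribute fully, the best deviation is to contribute 0 (any partial contribution still incurs the fine and gives up units whose private return 0.51 is below 1).
Deviating from 16 to 0 saves 16 dollars but forfeits the deviator's share of the drop in the bonus pool: 0.51 × 16 = 8.16.
So the deviation gain is 16 − 8.16 = 7.84, and the fine must be at least 7.84 dollars to wipe it out.

7.84 dollars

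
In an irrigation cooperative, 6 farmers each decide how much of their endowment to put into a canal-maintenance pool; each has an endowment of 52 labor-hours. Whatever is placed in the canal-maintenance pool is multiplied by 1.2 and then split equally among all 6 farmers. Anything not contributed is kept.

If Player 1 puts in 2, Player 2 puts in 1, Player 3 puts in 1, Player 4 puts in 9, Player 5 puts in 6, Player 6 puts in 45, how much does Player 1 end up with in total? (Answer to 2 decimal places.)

Total contributed: 2 + 1 + 1 + 9 + 6 + 45 = 64.
Each receives 1.2 × 64 / 6 = 12.80 from the canal-maintenance pool.
Player 1 keeps 52 − 2 = 50, so Player 1's payoff is 50 + 12.80 = 62.80.

62.80 labor-hours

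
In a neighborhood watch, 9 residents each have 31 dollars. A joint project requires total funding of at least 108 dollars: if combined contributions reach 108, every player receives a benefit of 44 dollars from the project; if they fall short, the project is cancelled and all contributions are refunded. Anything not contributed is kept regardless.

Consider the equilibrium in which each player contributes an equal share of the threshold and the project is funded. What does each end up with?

63 dollars

Equal share of the threshold: 108/9 = 12.
At this profile no one gains by cutting their contribution: any cut drops the total below 108, the project is cancelled, contributions are refunded, and the deviator ends with 31, which is less than 31 − 12 + 44 = 63. Contributing more than 12 just wastes the excess. So contributing exactly 12 is a best response.
Each player's payoff: 31 − 12 + 44 = 63.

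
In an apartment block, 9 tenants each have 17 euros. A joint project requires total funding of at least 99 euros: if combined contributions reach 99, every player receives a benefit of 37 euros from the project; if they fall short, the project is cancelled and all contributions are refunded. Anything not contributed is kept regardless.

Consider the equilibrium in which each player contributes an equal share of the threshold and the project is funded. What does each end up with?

Equal share of the threshold: 99/9 = 11.
At this profile no one gains by cutting their contribution: any cut drops the total below 99, the project is cancelled, contributions are refunded, and the deviator ends with 17, which is less than 17 − 11 + 37 = 43. Contributing more than 11 just wastes the excess. So contributing exactly 11 is a best response.
Each player's payoff: 17 − 11 + 37 = 43.

43 euros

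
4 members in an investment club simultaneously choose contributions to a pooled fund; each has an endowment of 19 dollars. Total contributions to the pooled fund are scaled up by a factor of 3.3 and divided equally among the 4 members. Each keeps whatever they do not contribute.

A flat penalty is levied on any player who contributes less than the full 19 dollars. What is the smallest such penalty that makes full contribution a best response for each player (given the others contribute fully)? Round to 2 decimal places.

3.33 dollars

Given the others contribute fully, the best deviation is to contribute 0 (any partial contribution still incurs the fine and gives up units whose private return 0.8250 is below 1).
Deviating from 19 to 0 saves 19 dollars but forfeits the deviator's share of the drop in the pooled fund: 3.3/4 × 19 = 15.67.
So the deviation gain is 19 − 15.67 = 3.33, and the fine must be at least 3.33 dollars to wipe it out.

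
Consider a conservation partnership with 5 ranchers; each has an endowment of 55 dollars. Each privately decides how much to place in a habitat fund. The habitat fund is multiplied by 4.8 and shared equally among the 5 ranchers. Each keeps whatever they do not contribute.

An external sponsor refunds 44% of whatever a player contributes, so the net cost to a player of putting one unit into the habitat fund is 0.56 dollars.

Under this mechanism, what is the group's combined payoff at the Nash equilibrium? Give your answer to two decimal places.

The effective private return per unit is now (4.8/5) / 0.56 = 1.7143 > 1, so every player's dominant strategy flips to full contribution.
So the Nash equilibrium is full contribution by all 5; the group earns 5 × (55 × 0.44 + 4.8 × 55) = 1441.00.

1441.00 dollars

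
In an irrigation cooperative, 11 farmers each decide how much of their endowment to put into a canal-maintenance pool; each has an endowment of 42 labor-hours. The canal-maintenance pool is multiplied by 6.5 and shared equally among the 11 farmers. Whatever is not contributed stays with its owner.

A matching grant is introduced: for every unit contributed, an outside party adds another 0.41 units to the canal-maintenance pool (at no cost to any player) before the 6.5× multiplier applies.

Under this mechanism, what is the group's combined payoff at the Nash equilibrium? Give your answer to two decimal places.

462.00 labor-hours

With the mechanism, a contributed unit returns 6.5 × 1.41 / 11 = 0.8332 per unit of net cost — still below 1 — so contributing 0 remains dominant for every player.
Everyone keeps their endowment and the group total is 11 × 42 = 462.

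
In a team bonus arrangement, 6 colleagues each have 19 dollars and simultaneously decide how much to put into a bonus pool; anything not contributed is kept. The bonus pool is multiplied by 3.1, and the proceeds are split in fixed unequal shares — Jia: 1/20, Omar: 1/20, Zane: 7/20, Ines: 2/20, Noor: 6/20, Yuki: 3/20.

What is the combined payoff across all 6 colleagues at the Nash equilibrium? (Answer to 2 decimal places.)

153.90 dollars

For player j, contributing a unit is worthwhile iff 3.1 × (j's share) ≥ 1, i.e. iff j's share is at least 0.3226.
The only share above 0.3226 is Zane's 7/20, contributing 19; the remaining 5 contribute 0. Total contributed: 19.
The bonus pool pays out 3.1 × 19 = 58.90 in total (split across the unequal shares, but the aggregate is all that matters for the group sum).
The 5 free-riders keep 19 each, adding 95. Group total = 95 + 58.90 = 153.90.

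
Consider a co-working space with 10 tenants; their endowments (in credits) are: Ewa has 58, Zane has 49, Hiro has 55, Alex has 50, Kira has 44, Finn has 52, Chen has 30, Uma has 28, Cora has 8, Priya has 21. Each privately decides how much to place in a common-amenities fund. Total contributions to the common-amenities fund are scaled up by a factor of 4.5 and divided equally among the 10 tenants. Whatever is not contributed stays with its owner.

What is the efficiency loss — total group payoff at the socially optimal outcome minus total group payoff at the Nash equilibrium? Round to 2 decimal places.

1382.50 credits

The private return per contributed unit is 4.5/10 = 0.4500 < 1 for every player regardless of endowment, so the Nash equilibrium is zero contribution and the group total is Σ E_j = 58 + 49 + 55 + 50 + 44 + 52 + 30 + 28 + 8 + 21 = 395.
Each contributed unit returns 4.500 to the group, so the social optimum is full contribution by everyone: group total = 4.500 × 395 = 1777.50.
Efficiency loss = (4.500 − 1) × 395 = 1382.50.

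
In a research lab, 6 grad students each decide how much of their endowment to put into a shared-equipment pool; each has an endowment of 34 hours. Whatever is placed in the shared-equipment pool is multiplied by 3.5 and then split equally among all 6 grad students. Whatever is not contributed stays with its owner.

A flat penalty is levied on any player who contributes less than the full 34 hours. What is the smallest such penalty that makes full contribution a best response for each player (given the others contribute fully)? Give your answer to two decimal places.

14.17 hours

Given the others contribute fully, the best deviation is to contribute 0 (any partial contribution still incurs the fine and gives up units whose private return 0.5833 is below 1).
Deviating from 34 to 0 saves 34 hours but forfeits the deviator's share of the drop in the shared-equipment pool: 3.5/6 × 34 = 19.83.
So the deviation gain is 34 − 19.83 = 14.17, and the fine must be at least 14.17 hours to wipe it out.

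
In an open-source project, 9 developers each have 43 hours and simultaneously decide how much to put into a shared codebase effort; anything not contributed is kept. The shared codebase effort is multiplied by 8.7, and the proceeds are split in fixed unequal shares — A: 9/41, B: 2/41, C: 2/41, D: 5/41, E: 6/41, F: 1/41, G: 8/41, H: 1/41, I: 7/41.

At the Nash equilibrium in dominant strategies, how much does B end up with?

Each unit j contributes comes back to j as 8.7 × (j's share), so j prefers to contribute only if that share exceeds 1/8.7 = 0.1149; otherwise keeping the unit dominates.
A, D, E, G and I are above the threshold, contributing 43 each; the remaining 4 contribute 0. Total contributed: 215.
B keeps 43 and receives 8.7 × 215 × 2/41 = 91.24 from the shared codebase effort, for a payoff of 134.24.

134.24 hours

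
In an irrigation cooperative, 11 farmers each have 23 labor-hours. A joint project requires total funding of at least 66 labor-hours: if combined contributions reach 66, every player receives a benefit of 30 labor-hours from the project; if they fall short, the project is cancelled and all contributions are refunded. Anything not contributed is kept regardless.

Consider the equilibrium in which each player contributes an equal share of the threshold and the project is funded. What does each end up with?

Equal share of the threshold: 66/11 = 6.
At this profile no one gains by cutting their contribution: any cut drops the total below 66, the project is cancelled, contributions are refunded, and the deviator ends with 23, which is less than 23 − 6 + 30 = 47. Contributing more than 6 just wastes the excess. So contributing exactly 6 is a best response.
Each player's payoff: 23 − 6 + 30 = 47.

47 labor-hours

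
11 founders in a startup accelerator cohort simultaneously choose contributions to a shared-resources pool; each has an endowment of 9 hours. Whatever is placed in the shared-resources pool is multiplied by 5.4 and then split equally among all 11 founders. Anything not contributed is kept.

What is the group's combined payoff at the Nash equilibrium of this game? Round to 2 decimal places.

99.00 hours

Each contributed unit returns 5.4/11 = 0.4909 to its contributor — below 1 — so contributing 0 is dominant for every player. At the Nash equilibrium everyone keeps their 9, and the group total is 11 × 9 = 99.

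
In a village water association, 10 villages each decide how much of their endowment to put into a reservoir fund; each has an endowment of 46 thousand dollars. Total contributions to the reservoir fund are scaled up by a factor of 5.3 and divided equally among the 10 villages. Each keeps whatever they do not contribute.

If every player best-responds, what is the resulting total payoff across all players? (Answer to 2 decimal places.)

Each contributed unit returns 5.3/10 = 0.5300 to its contributor — below 1 — so contributing 0 is dominant for every player. At the Nash equilibrium everyone keeps their 46, and the group total is 10 × 46 = 460.

460.00 thousand dollars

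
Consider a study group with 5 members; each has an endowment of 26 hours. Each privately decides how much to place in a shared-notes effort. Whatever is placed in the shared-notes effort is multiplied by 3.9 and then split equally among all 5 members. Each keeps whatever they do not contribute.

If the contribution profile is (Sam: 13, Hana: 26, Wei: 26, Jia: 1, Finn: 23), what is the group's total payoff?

Total contributed: 13 + 26 + 26 + 1 + 23 = 89; total kept: 5 × 26 − 89 = 41.
The shared-notes effort pays out 3.9 × 89 = 347.10 in aggregate.
Group total = 41 + 347.10 = 388.10.

388.10 hours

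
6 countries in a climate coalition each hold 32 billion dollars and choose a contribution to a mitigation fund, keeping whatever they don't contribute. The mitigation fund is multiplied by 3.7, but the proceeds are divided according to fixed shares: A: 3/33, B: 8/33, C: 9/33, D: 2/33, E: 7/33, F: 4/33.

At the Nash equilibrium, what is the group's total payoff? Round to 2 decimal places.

Player j's private return per contributed unit is 3.7 × (j's share). Contributing is weakly dominant for j when that share is at least 1/3.7 = 0.2703, and contributing 0 is dominant otherwise.
Only C (9/33) clears that bar, contributing 32; the remaining 5 contribute 0. Total contributed: 32.
The mitigation fund pays out 3.7 × 32 = 118.40 in total (split across the unequal shares, but the aggregate is all that matters for the group sum).
The 5 free-riders keep 32 each, adding 160. Group total = 160 + 118.40 = 278.40.

278.40 billion dollars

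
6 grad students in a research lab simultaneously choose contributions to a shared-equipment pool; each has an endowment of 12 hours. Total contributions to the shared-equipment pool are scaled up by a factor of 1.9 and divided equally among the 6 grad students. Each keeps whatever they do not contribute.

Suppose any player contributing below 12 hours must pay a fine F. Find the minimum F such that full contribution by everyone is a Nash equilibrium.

8.20 hours

Given the others contribute fully, the best deviation is to contribute 0 (any partial contribution still incurs the fine and gives up units whose private return 0.3167 is below 1).
Deviating from 12 to 0 saves 12 hours but forfeits the deviator's share of the drop in the shared-equipment pool: 1.9/6 × 12 = 3.80.
So the deviation gain is 12 − 3.80 = 8.20, and the fine must be at least 8.20 hours to wipe it out.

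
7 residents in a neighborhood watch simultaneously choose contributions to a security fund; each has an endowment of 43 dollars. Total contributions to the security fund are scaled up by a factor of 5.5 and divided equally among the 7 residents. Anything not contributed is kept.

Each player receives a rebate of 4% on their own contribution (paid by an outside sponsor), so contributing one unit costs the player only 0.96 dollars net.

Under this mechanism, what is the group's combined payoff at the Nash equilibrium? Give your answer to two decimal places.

301.00 dollars

The effective private return is (5.5/7) / 0.96 = 0.8185, which is still under 1, so the mechanism doesn't change anyone's dominant strategy: zero contribution.
At the Nash equilibrium no one contributes; group total payoff = 7 × 43 = 301.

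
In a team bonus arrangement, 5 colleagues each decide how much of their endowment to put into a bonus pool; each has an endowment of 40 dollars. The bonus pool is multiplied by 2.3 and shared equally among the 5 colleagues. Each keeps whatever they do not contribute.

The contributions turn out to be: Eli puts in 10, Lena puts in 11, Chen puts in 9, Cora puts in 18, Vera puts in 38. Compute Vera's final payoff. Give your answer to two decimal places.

Total contributed: 10 + 11 + 9 + 18 + 38 = 86.
Each receives 2.3 × 86 / 5 = 39.56 from the bonus pool.
Vera keeps 40 − 38 = 2, so Vera's payoff is 2 + 39.56 = 41.56.

41.56 dollars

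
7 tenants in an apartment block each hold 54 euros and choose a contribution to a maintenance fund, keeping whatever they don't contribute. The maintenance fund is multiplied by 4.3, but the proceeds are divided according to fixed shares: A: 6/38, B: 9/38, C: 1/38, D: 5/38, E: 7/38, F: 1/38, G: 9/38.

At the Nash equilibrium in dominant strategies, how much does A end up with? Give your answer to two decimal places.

127.33 euros

A player with share s gets back 4.3·s per unit contributed, so full contribution is dominant for anyone with s > 1/4.3 = 0.2326 and zero contribution is dominant for anyone below.
The shares above 0.2326 belong to B and G, contributing 54 each; the remaining 5 contribute 0. Total contributed: 108.
A keeps 54 and receives 4.3 × 108 × 6/38 = 73.33 from the maintenance fund, for a payoff of 127.33.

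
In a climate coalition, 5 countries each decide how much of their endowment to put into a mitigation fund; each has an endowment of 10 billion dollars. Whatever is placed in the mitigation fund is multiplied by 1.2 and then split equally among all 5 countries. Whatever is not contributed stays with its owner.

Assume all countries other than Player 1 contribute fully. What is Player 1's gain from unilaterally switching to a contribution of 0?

7.60 billion dollars

Switching from a contribution of 10 to 0 lets Player 1 keep an extra 10 billion dollars, but lowers the mitigation fund by 10, which costs Player 1 their own share of that drop: 1.2/5 × 10 = 2.40.
Net gain = 10 − 2.40 = 7.60. The private return per contributed unit (0.2400) is below 1, so free-riding is indeed the best response regardless of what the others do.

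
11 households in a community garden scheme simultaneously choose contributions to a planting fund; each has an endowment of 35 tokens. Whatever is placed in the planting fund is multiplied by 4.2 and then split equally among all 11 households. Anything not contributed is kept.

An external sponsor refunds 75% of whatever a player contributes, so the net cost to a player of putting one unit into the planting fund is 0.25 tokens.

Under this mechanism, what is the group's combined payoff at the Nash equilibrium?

Under the mechanism each unit contributed yields (4.2/11) / 0.25 = 1.5273 back to its contributor per unit of net cost, which exceeds 1, making full contribution the dominant choice for everyone.
At the Nash equilibrium everyone contributes 35. Group total payoff = 11 × (35 × 0.75 + 4.2 × 35) = 1905.75.

1905.75 tokens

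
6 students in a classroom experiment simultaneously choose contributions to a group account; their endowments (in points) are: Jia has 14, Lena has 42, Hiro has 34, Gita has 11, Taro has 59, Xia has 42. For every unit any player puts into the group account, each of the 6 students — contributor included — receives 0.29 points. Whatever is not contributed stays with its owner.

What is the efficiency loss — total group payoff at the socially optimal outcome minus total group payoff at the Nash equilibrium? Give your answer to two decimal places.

149.48 points

The private return per contributed unit is 0.29 < 1 for everyone, so the Nash equilibrium is zero contribution and the group total is Σ E_j = 14 + 42 + 34 + 11 + 59 + 42 = 202.
Each contributed unit returns 1.740 to the group, so the social optimum is full contribution by everyone: group total = 1.740 × 202 = 351.48.
Efficiency loss = (1.740 − 1) × 202 = 149.48.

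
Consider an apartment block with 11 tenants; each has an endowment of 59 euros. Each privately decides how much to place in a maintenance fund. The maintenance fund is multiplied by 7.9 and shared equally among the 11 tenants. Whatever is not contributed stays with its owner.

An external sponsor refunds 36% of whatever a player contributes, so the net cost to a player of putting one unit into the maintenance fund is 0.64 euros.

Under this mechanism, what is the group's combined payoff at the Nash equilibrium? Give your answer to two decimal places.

5360.74 euros

With the mechanism, a contributed unit returns (7.9/11) / 0.64 = 1.1222 per unit of net cost to the contributor — now above 1 — so contributing fully is weakly dominant for every player.
So the Nash equilibrium is full contribution by all 11; the group earns 11 × (59 × 0.36 + 7.9 × 59) = 5360.74.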